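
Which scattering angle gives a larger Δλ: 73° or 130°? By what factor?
130° produces the larger shift by a factor of 2.322

Calculate both shifts using Δλ = λ_C(1 - cos θ):

For θ₁ = 73°:
Δλ₁ = 2.4263 × (1 - cos(73°))
Δλ₁ = 2.4263 × 0.7076
Δλ₁ = 1.7169 pm

For θ₂ = 130°:
Δλ₂ = 2.4263 × (1 - cos(130°))
Δλ₂ = 2.4263 × 1.6428
Δλ₂ = 3.9859 pm

The 130° angle produces the larger shift.
Ratio: 3.9859/1.7169 = 2.322

(Intermediate values are shown rounded; full precision is carried through to the final answer.)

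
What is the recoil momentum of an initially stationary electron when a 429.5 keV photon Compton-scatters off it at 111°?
2.8602e-22 kg·m/s

The electron is initially at rest, so by conservation of momentum:
p⃗_e = p⃗₀ − p⃗'  (incident photon momentum minus scattered photon momentum)

Photon momentum magnitudes (p = h/λ = E/c):
λ₀ = hc/E₀ = 2.8867 pm → p₀ = h/λ₀ = 2.2954e-22 kg·m/s
Δλ = λ_C(1 − cos 111°) = 3.2958 pm
λ' = 6.1825 pm → p' = h/λ' = 1.0717e-22 kg·m/s

The scattered photon makes angle θ = 111° with the incident direction, so by the law of cosines:
|p⃗_e|² = p₀² + p'² − 2p₀p'cos θ
|p⃗_e|² = (2.2954e-22)² + (1.0717e-22)² − 2·2.2954e-22·1.0717e-22·cos(111°)
|p⃗_e| = 2.8602e-22 kg·m/s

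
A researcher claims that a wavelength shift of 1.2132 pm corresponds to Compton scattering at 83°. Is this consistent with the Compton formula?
No, inconsistent

Calculate the expected shift for θ = 83°:

Δλ_expected = λ_C(1 - cos(83°))
Δλ_expected = 2.4263 × (1 - cos(83°))
Δλ_expected = 2.4263 × 0.8781
Δλ_expected = 2.1306 pm

Given shift: 1.2132 pm
Expected shift: 2.1306 pm
Difference: 0.9175 pm

The values do not match. The given shift corresponds to θ ≈ 60.0°, not 83°.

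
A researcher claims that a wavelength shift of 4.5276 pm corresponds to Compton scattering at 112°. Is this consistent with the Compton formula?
No, inconsistent

Calculate the expected shift for θ = 112°:

Δλ_expected = λ_C(1 - cos(112°))
Δλ_expected = 2.4263 × (1 - cos(112°))
Δλ_expected = 2.4263 × 1.3746
Δλ_expected = 3.3352 pm

Given shift: 4.5276 pm
Expected shift: 3.3352 pm
Difference: 1.1923 pm

The values do not match. The given shift corresponds to θ ≈ 150.0°, not 112°.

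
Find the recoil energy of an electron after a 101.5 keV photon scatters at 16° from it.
0.7750 keV

By energy conservation: K_e = E_initial - E_final

First find the scattered photon energy:
Initial wavelength: λ = hc/E = 12.2152 pm
Compton shift: Δλ = λ_C(1 - cos(16°)) = 0.0940 pm
Final wavelength: λ' = 12.2152 + 0.0940 = 12.3092 pm
Final photon energy: E' = hc/λ' = 100.7250 keV

Electron kinetic energy:
K_e = E - E' = 101.5000 - 100.7250 = 0.7750 keV

(Intermediate values are shown rounded; full precision is carried through to the final answer.)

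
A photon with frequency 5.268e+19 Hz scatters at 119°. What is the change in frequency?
2.042e+19 Hz (decrease)

Convert frequency to wavelength (c = 299792458 m/s):
λ₀ = c/f₀ = 299792458/5.268e+19 = 5.6908211e-12 m = 5.6908 pm

Calculate Compton shift:
Δλ = λ_C(1 - cos(119°)) = 3.6026 pm

Final wavelength:
λ' = λ₀ + Δλ = 5.6908 + 3.6026 = 9.2934 pm

Final frequency:
f' = c/λ' = 299792458/9.2934299e-12 = 3.2258538e+19 Hz

Frequency shift (decrease):
Δf = f₀ - f' = 5.268e+19 - 3.2258538e+19 = 2.042e+19 Hz

(Intermediate values are shown rounded; full precision is carried through to the final answer.)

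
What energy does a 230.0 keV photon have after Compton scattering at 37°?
210.8865 keV

First convert energy to wavelength:
λ = hc/E, with hc ≈ 1239.842 keV·pm (i.e. 1239.842 eV·nm)

For E = 230.0 keV = 230000 eV:
λ = 1239.842 keV·pm / 230.0 keV
λ = 5.3906 pm

Calculate the Compton shift:
Δλ = λ_C(1 - cos(37°)) = 2.4263 × 0.2014
Δλ = 0.4886 pm

Final wavelength:
λ' = 5.3906 + 0.4886 = 5.8792 pm

Final energy:
E' = hc/λ' = 1239.842 / 5.8792 = 210.8865 keV

(Intermediate values are shown rounded; full precision is carried through to the final answer.)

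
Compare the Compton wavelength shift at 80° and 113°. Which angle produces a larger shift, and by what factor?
113° produces the larger shift by a factor of 1.683

Calculate both shifts using Δλ = λ_C(1 - cos θ):

For θ₁ = 80°:
Δλ₁ = 2.4263 × (1 - cos(80°))
Δλ₁ = 2.4263 × 0.8264
Δλ₁ = 2.0050 pm

For θ₂ = 113°:
Δλ₂ = 2.4263 × (1 - cos(113°))
Δλ₂ = 2.4263 × 1.3907
Δλ₂ = 3.3743 pm

The 113° angle produces the larger shift.
Ratio: 3.3743/2.0050 = 1.683

(Intermediate values are shown rounded; full precision is carried through to the final answer.)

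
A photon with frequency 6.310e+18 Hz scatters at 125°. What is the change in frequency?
4.694e+17 Hz (decrease)

Convert frequency to wavelength (c = 299792458 m/s):
λ₀ = c/f₀ = 299792458/6.310e+18 = 4.7510691e-11 m = 47.5107 pm

Calculate Compton shift:
Δλ = λ_C(1 - cos(125°)) = 3.8180 pm

Final wavelength:
λ' = λ₀ + Δλ = 47.5107 + 3.8180 = 51.3287 pm

Final frequency:
f' = c/λ' = 299792458/5.1328675e-11 = 5.8406428e+18 Hz

Frequency shift (decrease):
Δf = f₀ - f' = 6.310e+18 - 5.8406428e+18 = 4.694e+17 Hz

(Intermediate values are shown rounded; full precision is carried through to the final answer.)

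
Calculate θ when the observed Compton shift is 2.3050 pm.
87.13°

From the Compton formula Δλ = λ_C(1 - cos θ), we can solve for θ:

cos θ = 1 - Δλ/λ_C

Given:
- Δλ = 2.3050 pm
- λ_C = h/(m_e·c) ≈ 2.42631024 pm

cos θ = 1 - 2.3050/2.42631024
cos θ = 1 - 0.950002
cos θ = 0.049998

θ = arccos(0.049998)
θ = 87.13°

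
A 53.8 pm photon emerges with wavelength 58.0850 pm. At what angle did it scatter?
140.00°

First find the wavelength shift:
Δλ = λ' - λ = 58.0850 - 53.8 = 4.2850 pm

Using Δλ = λ_C(1 - cos θ), with λ_C = h/(m_e·c) ≈ 2.42631024 pm:
cos θ = 1 - Δλ/λ_C
cos θ = 1 - 4.2850/2.42631024
cos θ = -0.766056

θ = arccos(-0.766056)
θ = 140.00°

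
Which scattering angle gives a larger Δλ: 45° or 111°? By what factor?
111° produces the larger shift by a factor of 4.638

Calculate both shifts using Δλ = λ_C(1 - cos θ):

For θ₁ = 45°:
Δλ₁ = 2.4263 × (1 - cos(45°))
Δλ₁ = 2.4263 × 0.2929
Δλ₁ = 0.7106 pm

For θ₂ = 111°:
Δλ₂ = 2.4263 × (1 - cos(111°))
Δλ₂ = 2.4263 × 1.3584
Δλ₂ = 3.2958 pm

The 111° angle produces the larger shift.
Ratio: 3.2958/0.7106 = 4.638

(Intermediate values are shown rounded; full precision is carried through to the final answer.)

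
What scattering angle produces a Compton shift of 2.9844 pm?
103.30°

From the Compton formula Δλ = λ_C(1 - cos θ), we can solve for θ:

cos θ = 1 - Δλ/λ_C

Given:
- Δλ = 2.9844 pm
- λ_C = h/(m_e·c) ≈ 2.42631024 pm

cos θ = 1 - 2.9844/2.42631024
cos θ = 1 - 1.230016
cos θ = -0.230016

θ = arccos(-0.230016)
θ = 103.30°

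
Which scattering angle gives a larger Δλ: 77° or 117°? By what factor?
117° produces the larger shift by a factor of 1.876

Calculate both shifts using Δλ = λ_C(1 - cos θ):

For θ₁ = 77°:
Δλ₁ = 2.4263 × (1 - cos(77°))
Δλ₁ = 2.4263 × 0.7750
Δλ₁ = 1.8805 pm

For θ₂ = 117°:
Δλ₂ = 2.4263 × (1 - cos(117°))
Δλ₂ = 2.4263 × 1.4540
Δλ₂ = 3.5278 pm

The 117° angle produces the larger shift.
Ratio: 3.5278/1.8805 = 1.876

(Intermediate values are shown rounded; full precision is carried through to the final answer.)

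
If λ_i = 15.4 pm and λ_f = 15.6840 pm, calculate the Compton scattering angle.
28.00°

First find the wavelength shift:
Δλ = λ' - λ = 15.6840 - 15.4 = 0.2840 pm

Using Δλ = λ_C(1 - cos θ), with λ_C = h/(m_e·c) ≈ 2.42631024 pm:
cos θ = 1 - Δλ/λ_C
cos θ = 1 - 0.2840/2.42631024
cos θ = 0.882950

θ = arccos(0.882950)
θ = 28.00°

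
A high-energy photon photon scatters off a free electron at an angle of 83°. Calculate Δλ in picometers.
2.1306 pm

Using the Compton scattering formula:
Δλ = λ_C(1 - cos θ)

where λ_C = h/(m_e·c) ≈ 2.4263 pm is the Compton wavelength of an electron.

For θ = 83°:
cos(83°) = 0.1219
1 - cos(83°) = 0.8781

Δλ = 2.4263 × 0.8781
Δλ = 2.1306 pm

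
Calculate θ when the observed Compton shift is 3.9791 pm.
129.79°

From the Compton formula Δλ = λ_C(1 - cos θ), we can solve for θ:

cos θ = 1 - Δλ/λ_C

Given:
- Δλ = 3.9791 pm
- λ_C = h/(m_e·c) ≈ 2.42631024 pm

cos θ = 1 - 3.9791/2.42631024
cos θ = 1 - 1.639980
cos θ = -0.639980

θ = arccos(-0.639980)
θ = 129.79°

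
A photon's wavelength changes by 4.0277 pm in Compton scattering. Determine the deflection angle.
131.30°

From the Compton formula Δλ = λ_C(1 - cos θ), we can solve for θ:

cos θ = 1 - Δλ/λ_C

Given:
- Δλ = 4.0277 pm
- λ_C = h/(m_e·c) ≈ 2.42631024 pm

cos θ = 1 - 4.0277/2.42631024
cos θ = 1 - 1.660010
cos θ = -0.660010

θ = arccos(-0.660010)
θ = 131.30°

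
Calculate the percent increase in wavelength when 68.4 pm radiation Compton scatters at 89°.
3.4853%

Calculate the Compton shift:
Δλ = λ_C(1 - cos(89°))
Δλ = 2.4263 × (1 - cos(89°))
Δλ = 2.4263 × 0.9825
Δλ = 2.3840 pm

Percentage change:
(Δλ/λ₀) × 100 = (2.3840/68.4) × 100
= 3.4853%

(Intermediate values are shown rounded; full precision is carried through to the final answer.)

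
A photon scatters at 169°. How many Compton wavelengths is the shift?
1.9816 λ_C

The Compton shift formula is:
Δλ = λ_C(1 - cos θ)

Dividing both sides by λ_C:
Δλ/λ_C = 1 - cos θ

For θ = 169°:
Δλ/λ_C = 1 - cos(169°)
Δλ/λ_C = 1 - -0.9816
Δλ/λ_C = 1.9816

This means the shift is 1.9816 × λ_C = 4.8080 pm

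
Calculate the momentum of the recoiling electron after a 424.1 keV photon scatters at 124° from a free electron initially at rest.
2.9356e-22 kg·m/s

The electron is initially at rest, so by conservation of momentum:
p⃗_e = p⃗₀ − p⃗'  (incident photon momentum minus scattered photon momentum)

Photon momentum magnitudes (p = h/λ = E/c):
λ₀ = hc/E₀ = 2.9235 pm → p₀ = h/λ₀ = 2.2665e-22 kg·m/s
Δλ = λ_C(1 − cos 124°) = 3.7831 pm
λ' = 6.7066 pm → p' = h/λ' = 9.8800e-23 kg·m/s

The scattered photon makes angle θ = 124° with the incident direction, so by the law of cosines:
|p⃗_e|² = p₀² + p'² − 2p₀p'cos θ
|p⃗_e|² = (2.2665e-22)² + (9.8800e-23)² − 2·2.2665e-22·9.8800e-23·cos(124°)
|p⃗_e| = 2.9356e-22 kg·m/s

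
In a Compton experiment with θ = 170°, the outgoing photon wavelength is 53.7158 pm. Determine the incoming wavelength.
48.9000 pm

From λ' = λ + Δλ, we have λ = λ' - Δλ

First calculate the Compton shift:
Δλ = λ_C(1 - cos θ)
Δλ = 2.4263 × (1 - cos(170°))
Δλ = 2.4263 × 1.9848
Δλ = 4.8158 pm

Initial wavelength:
λ = λ' - Δλ
λ = 53.7158 - 4.8158
λ = 48.9000 pm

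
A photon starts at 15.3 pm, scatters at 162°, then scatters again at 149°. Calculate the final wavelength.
24.5399 pm

Apply Compton shift twice:

First scattering at θ₁ = 162°:
Δλ₁ = λ_C(1 - cos(162°))
Δλ₁ = 2.4263 × 1.9511
Δλ₁ = 4.7339 pm

After first scattering:
λ₁ = 15.3 + 4.7339 = 20.0339 pm

Second scattering at θ₂ = 149°:
Δλ₂ = λ_C(1 - cos(149°))
Δλ₂ = 2.4263 × 1.8572
Δλ₂ = 4.5061 pm

Final wavelength:
λ₂ = 20.0339 + 4.5061 = 24.5399 pm

Total shift: Δλ_total = 4.7339 + 4.5061 = 9.2399 pm

(Intermediate values are shown rounded; full precision is carried through to the final answer.)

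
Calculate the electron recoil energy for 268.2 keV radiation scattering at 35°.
23.2503 keV

By energy conservation: K_e = E_initial - E_final

First find the scattered photon energy:
Initial wavelength: λ = hc/E = 4.6228 pm
Compton shift: Δλ = λ_C(1 - cos(35°)) = 0.4388 pm
Final wavelength: λ' = 4.6228 + 0.4388 = 5.0616 pm
Final photon energy: E' = hc/λ' = 244.9497 keV

Electron kinetic energy:
K_e = E - E' = 268.2000 - 244.9497 = 23.2503 keV

(Intermediate values are shown rounded; full precision is carried through to the final answer.)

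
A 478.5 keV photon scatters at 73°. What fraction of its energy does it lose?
0.3985 (or 39.85%)

Calculate initial and final photon energies:

Initial: E₀ = 478.5 keV → λ₀ = 2.5911 pm
Compton shift: Δλ = 1.7169 pm
Final wavelength: λ' = 4.3080 pm
Final energy: E' = 287.7981 keV

Fractional energy loss:
(E₀ - E')/E₀ = (478.5000 - 287.7981)/478.5000
= 190.7019/478.5000
= 0.3985
= 39.85%

(Intermediate values are shown rounded; full precision is carried through to the final answer.)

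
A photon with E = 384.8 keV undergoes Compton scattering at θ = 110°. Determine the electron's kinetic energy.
193.4132 keV

By energy conservation: K_e = E_initial - E_final

First find the scattered photon energy:
Initial wavelength: λ = hc/E = 3.2220 pm
Compton shift: Δλ = λ_C(1 - cos(110°)) = 3.2562 pm
Final wavelength: λ' = 3.2220 + 3.2562 = 6.4782 pm
Final photon energy: E' = hc/λ' = 191.3868 keV

Electron kinetic energy:
K_e = E - E' = 384.8000 - 191.3868 = 193.4132 keV

(Intermediate values are shown rounded; full precision is carried through to the final answer.)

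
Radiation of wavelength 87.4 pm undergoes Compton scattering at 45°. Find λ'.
88.1106 pm

Using the Compton formula: λ' = λ + λ_C(1 − cos θ)

For θ = 45°, cos θ = √2/2 (exact) ≈ 0.7071, so:
1 − cos 45° = 1 − (√2/2) ≈ 0.2929

Δλ = λ_C × 0.2929 = 2.4263 × 0.2929 = 0.7106 pm

λ' = 87.4 + 0.7106 = 88.1106 pm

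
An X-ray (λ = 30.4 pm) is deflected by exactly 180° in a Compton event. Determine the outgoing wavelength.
35.2526 pm

Using the Compton formula: λ' = λ + λ_C(1 − cos θ)

For θ = 180°, cos θ = -1 (exact) = -1.0000, so:
1 − cos 180° = 1 − (-1) = 2.0000

Δλ = λ_C × 2.0000 = 2.4263 × 2.0000 = 4.8526 pm

λ' = 30.4 + 4.8526 = 35.2526 pm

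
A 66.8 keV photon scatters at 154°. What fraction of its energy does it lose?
0.1989 (or 19.89%)

Calculate initial and final photon energies:

Initial: E₀ = 66.8 keV → λ₀ = 18.5605 pm
Compton shift: Δλ = 4.6071 pm
Final wavelength: λ' = 23.1676 pm
Final energy: E' = 53.5163 keV

Fractional energy loss:
(E₀ - E')/E₀ = (66.8000 - 53.5163)/66.8000
= 13.2837/66.8000
= 0.1989
= 19.89%

(Intermediate values are shown rounded; full precision is carried through to the final answer.)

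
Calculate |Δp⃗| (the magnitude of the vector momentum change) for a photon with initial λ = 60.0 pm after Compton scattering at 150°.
2.0587e-23 kg·m/s

Photon momentum magnitude is p = h/λ.

Initial momentum:
p₀ = h/λ = 6.6261e-34/6.0000e-11 = 1.1043e-23 kg·m/s

After scattering:
λ' = λ + Δλ = 60.0 + 4.5276 = 64.5276 pm
p' = h/λ' = 6.6261e-34/6.4528e-11 = 1.0269e-23 kg·m/s

Momentum is a vector; the scattered photon's direction makes angle θ = 150° with the incident direction. The magnitude of the vector change Δp⃗ = p⃗₀ − p⃗' is found from the law of cosines:
|Δp⃗|² = p₀² + p'² − 2p₀p'cos θ
|Δp⃗|² = (1.1043e-23)² + (1.0269e-23)² − 2·1.1043e-23·1.0269e-23·cos(150°)
|Δp⃗| = 2.0587e-23 kg·m/s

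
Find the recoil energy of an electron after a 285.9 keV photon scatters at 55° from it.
55.0713 keV

By energy conservation: K_e = E_initial - E_final

First find the scattered photon energy:
Initial wavelength: λ = hc/E = 4.3366 pm
Compton shift: Δλ = λ_C(1 - cos(55°)) = 1.0346 pm
Final wavelength: λ' = 4.3366 + 1.0346 = 5.3713 pm
Final photon energy: E' = hc/λ' = 230.8287 keV

Electron kinetic energy:
K_e = E - E' = 285.9000 - 230.8287 = 55.0713 keV

(Intermediate values are shown rounded; full precision is carried through to the final answer.)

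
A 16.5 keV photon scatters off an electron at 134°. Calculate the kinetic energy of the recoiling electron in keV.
0.8560 keV

By energy conservation: K_e = E_initial - E_final

First find the scattered photon energy:
Initial wavelength: λ = hc/E = 75.1419 pm
Compton shift: Δλ = λ_C(1 - cos(134°)) = 4.1118 pm
Final wavelength: λ' = 75.1419 + 4.1118 = 79.2537 pm
Final photon energy: E' = hc/λ' = 15.6440 keV

Electron kinetic energy:
K_e = E - E' = 16.5000 - 15.6440 = 0.8560 keV

(Intermediate values are shown rounded; full precision is carried through to the final answer.)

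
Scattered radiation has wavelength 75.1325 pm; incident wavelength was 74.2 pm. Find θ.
52.00°

First find the wavelength shift:
Δλ = λ' - λ = 75.1325 - 74.2 = 0.9325 pm

Using Δλ = λ_C(1 - cos θ), with λ_C = h/(m_e·c) ≈ 2.42631024 pm:
cos θ = 1 - Δλ/λ_C
cos θ = 1 - 0.9325/2.42631024
cos θ = 0.615672

θ = arccos(0.615672)
θ = 52.00°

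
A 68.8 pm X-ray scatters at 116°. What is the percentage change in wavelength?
5.0726%

Calculate the Compton shift:
Δλ = λ_C(1 - cos(116°))
Δλ = 2.4263 × (1 - cos(116°))
Δλ = 2.4263 × 1.4384
Δλ = 3.4899 pm

Percentage change:
(Δλ/λ₀) × 100 = (3.4899/68.8) × 100
= 5.0726%

(Intermediate values are shown rounded; full precision is carried through to the final answer.)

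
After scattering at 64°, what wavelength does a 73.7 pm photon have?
75.0627 pm

Using the Compton scattering formula:
λ' = λ + Δλ = λ + λ_C(1 - cos θ)

Given:
- Initial wavelength λ = 73.7 pm
- Scattering angle θ = 64°
- Compton wavelength λ_C ≈ 2.4263 pm

Calculate the shift:
Δλ = 2.4263 × (1 - cos(64°))
Δλ = 2.4263 × 0.5616
Δλ = 1.3627 pm

Final wavelength:
λ' = 73.7 + 1.3627 = 75.0627 pm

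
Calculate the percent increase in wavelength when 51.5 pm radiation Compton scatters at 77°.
3.6515%

Calculate the Compton shift:
Δλ = λ_C(1 - cos(77°))
Δλ = 2.4263 × (1 - cos(77°))
Δλ = 2.4263 × 0.7750
Δλ = 1.8805 pm

Percentage change:
(Δλ/λ₀) × 100 = (1.8805/51.5) × 100
= 3.6515%

(Intermediate values are shown rounded; full precision is carried through to the final answer.)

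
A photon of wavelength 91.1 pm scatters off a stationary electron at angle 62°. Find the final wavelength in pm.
92.3872 pm

Using the Compton scattering formula:
λ' = λ + Δλ = λ + λ_C(1 - cos θ)

Given:
- Initial wavelength λ = 91.1 pm
- Scattering angle θ = 62°
- Compton wavelength λ_C ≈ 2.4263 pm

Calculate the shift:
Δλ = 2.4263 × (1 - cos(62°))
Δλ = 2.4263 × 0.5305
Δλ = 1.2872 pm

Final wavelength:
λ' = 91.1 + 1.2872 = 92.3872 pm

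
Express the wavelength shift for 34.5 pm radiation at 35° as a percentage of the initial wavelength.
1.2719%

Calculate the Compton shift:
Δλ = λ_C(1 - cos(35°))
Δλ = 2.4263 × (1 - cos(35°))
Δλ = 2.4263 × 0.1808
Δλ = 0.4388 pm

Percentage change:
(Δλ/λ₀) × 100 = (0.4388/34.5) × 100
= 1.2719%

(Intermediate values are shown rounded; full precision is carried through to the final answer.)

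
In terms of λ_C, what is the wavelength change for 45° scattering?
0.2929 λ_C

The Compton shift formula is:
Δλ = λ_C(1 - cos θ)

Dividing both sides by λ_C:
Δλ/λ_C = 1 - cos θ

For θ = 45°:
Δλ/λ_C = 1 - cos(45°)
Δλ/λ_C = 1 - 0.7071
Δλ/λ_C = 0.2929

This means the shift is 0.2929 × λ_C = 0.7106 pm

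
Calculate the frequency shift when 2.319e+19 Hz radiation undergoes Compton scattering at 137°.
5.687e+18 Hz (decrease)

Convert frequency to wavelength (c = 299792458 m/s):
λ₀ = c/f₀ = 299792458/2.319e+19 = 1.2927661e-11 m = 12.9277 pm

Calculate Compton shift:
Δλ = λ_C(1 - cos(137°)) = 4.2008 pm

Final wavelength:
λ' = λ₀ + Δλ = 12.9277 + 4.2008 = 17.1285 pm

Final frequency:
f' = c/λ' = 299792458/1.7128462e-11 = 1.7502590e+19 Hz

Frequency shift (decrease):
Δf = f₀ - f' = 2.319e+19 - 1.7502590e+19 = 5.687e+18 Hz

(Intermediate values are shown rounded; full precision is carried through to the final answer.)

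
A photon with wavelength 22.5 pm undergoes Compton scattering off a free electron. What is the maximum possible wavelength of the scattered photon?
27.3526 pm (at θ = 180°)

The Compton shift is Δλ = λ_C(1 − cos θ).

Since cos θ ranges from −1 to 1, the factor (1 − cos θ) ranges from 0 to 2; the maximum shift occurs at θ = 180° (backscattering):
Δλ_max = 2λ_C = 2 × 2.4263 pm = 4.8526 pm

Maximum scattered wavelength:
λ'_max = λ₀ + Δλ_max = 22.5 + 4.8526 = 27.3526 pm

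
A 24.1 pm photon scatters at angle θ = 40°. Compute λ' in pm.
24.6676 pm

Using the Compton scattering formula:
λ' = λ + Δλ = λ + λ_C(1 - cos θ)

Given:
- Initial wavelength λ = 24.1 pm
- Scattering angle θ = 40°
- Compton wavelength λ_C ≈ 2.4263 pm

Calculate the shift:
Δλ = 2.4263 × (1 - cos(40°))
Δλ = 2.4263 × 0.2340
Δλ = 0.5676 pm

Final wavelength:
λ' = 24.1 + 0.5676 = 24.6676 pm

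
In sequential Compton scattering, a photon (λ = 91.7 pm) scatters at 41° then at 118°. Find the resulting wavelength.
95.8605 pm

Apply Compton shift twice:

First scattering at θ₁ = 41°:
Δλ₁ = λ_C(1 - cos(41°))
Δλ₁ = 2.4263 × 0.2453
Δλ₁ = 0.5952 pm

After first scattering:
λ₁ = 91.7 + 0.5952 = 92.2952 pm

Second scattering at θ₂ = 118°:
Δλ₂ = λ_C(1 - cos(118°))
Δλ₂ = 2.4263 × 1.4695
Δλ₂ = 3.5654 pm

Final wavelength:
λ₂ = 92.2952 + 3.5654 = 95.8605 pm

Total shift: Δλ_total = 0.5952 + 3.5654 = 4.1605 pm

(Intermediate values are shown rounded; full precision is carried through to the final answer.)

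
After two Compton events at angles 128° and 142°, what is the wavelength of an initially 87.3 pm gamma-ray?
95.5584 pm

Apply Compton shift twice:

First scattering at θ₁ = 128°:
Δλ₁ = λ_C(1 - cos(128°))
Δλ₁ = 2.4263 × 1.6157
Δλ₁ = 3.9201 pm

After first scattering:
λ₁ = 87.3 + 3.9201 = 91.2201 pm

Second scattering at θ₂ = 142°:
Δλ₂ = λ_C(1 - cos(142°))
Δλ₂ = 2.4263 × 1.7880
Δλ₂ = 4.3383 pm

Final wavelength:
λ₂ = 91.2201 + 4.3383 = 95.5584 pm

Total shift: Δλ_total = 3.9201 + 4.3383 = 8.2584 pm

(Intermediate values are shown rounded; full precision is carried through to the final answer.)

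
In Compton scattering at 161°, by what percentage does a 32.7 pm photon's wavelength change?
14.4356%

Calculate the Compton shift:
Δλ = λ_C(1 - cos(161°))
Δλ = 2.4263 × (1 - cos(161°))
Δλ = 2.4263 × 1.9455
Δλ = 4.7204 pm

Percentage change:
(Δλ/λ₀) × 100 = (4.7204/32.7) × 100
= 14.4356%

(Intermediate values are shown rounded; full precision is carried through to the final answer.)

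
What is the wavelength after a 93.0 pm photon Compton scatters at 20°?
93.1463 pm

Using the Compton scattering formula:
λ' = λ + Δλ = λ + λ_C(1 - cos θ)

Given:
- Initial wavelength λ = 93.0 pm
- Scattering angle θ = 20°
- Compton wavelength λ_C ≈ 2.4263 pm

Calculate the shift:
Δλ = 2.4263 × (1 - cos(20°))
Δλ = 2.4263 × 0.0603
Δλ = 0.1463 pm

Final wavelength:
λ' = 93.0 + 0.1463 = 93.1463 pm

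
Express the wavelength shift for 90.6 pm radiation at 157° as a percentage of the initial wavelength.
5.1432%

Calculate the Compton shift:
Δλ = λ_C(1 - cos(157°))
Δλ = 2.4263 × (1 - cos(157°))
Δλ = 2.4263 × 1.9205
Δλ = 4.6597 pm

Percentage change:
(Δλ/λ₀) × 100 = (4.6597/90.6) × 100
= 5.1432%

(Intermediate values are shown rounded; full precision is carried through to the final answer.)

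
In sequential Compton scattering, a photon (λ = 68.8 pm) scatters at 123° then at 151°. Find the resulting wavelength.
77.0962 pm

Apply Compton shift twice:

First scattering at θ₁ = 123°:
Δλ₁ = λ_C(1 - cos(123°))
Δλ₁ = 2.4263 × 1.5446
Δλ₁ = 3.7478 pm

After first scattering:
λ₁ = 68.8 + 3.7478 = 72.5478 pm

Second scattering at θ₂ = 151°:
Δλ₂ = λ_C(1 - cos(151°))
Δλ₂ = 2.4263 × 1.8746
Δλ₂ = 4.5484 pm

Final wavelength:
λ₂ = 72.5478 + 4.5484 = 77.0962 pm

Total shift: Δλ_total = 3.7478 + 4.5484 = 8.2962 pm

(Intermediate values are shown rounded; full precision is carried through to the final answer.)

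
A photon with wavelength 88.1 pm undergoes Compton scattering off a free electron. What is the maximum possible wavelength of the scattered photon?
92.9526 pm (at θ = 180°)

The Compton shift is Δλ = λ_C(1 − cos θ).

Since cos θ ranges from −1 to 1, the factor (1 − cos θ) ranges from 0 to 2; the maximum shift occurs at θ = 180° (backscattering):
Δλ_max = 2λ_C = 2 × 2.4263 pm = 4.8526 pm

Maximum scattered wavelength:
λ'_max = λ₀ + Δλ_max = 88.1 + 4.8526 = 92.9526 pm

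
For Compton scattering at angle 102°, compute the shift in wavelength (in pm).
2.9308 pm

Using the Compton scattering formula:
Δλ = λ_C(1 - cos θ)

where λ_C = h/(m_e·c) ≈ 2.4263 pm is the Compton wavelength of an electron.

For θ = 102°:
cos(102°) = -0.2079
1 - cos(102°) = 1.2079

Δλ = 2.4263 × 1.2079
Δλ = 2.9308 pm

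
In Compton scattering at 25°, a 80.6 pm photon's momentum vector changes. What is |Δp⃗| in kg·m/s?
3.5537e-24 kg·m/s

Photon momentum magnitude is p = h/λ.

Initial momentum:
p₀ = h/λ = 6.6261e-34/8.0600e-11 = 8.2209e-24 kg·m/s

After scattering:
λ' = λ + Δλ = 80.6 + 0.2273 = 80.8273 pm
p' = h/λ' = 6.6261e-34/8.0827e-11 = 8.1978e-24 kg·m/s

Momentum is a vector; the scattered photon's direction makes angle θ = 25° with the incident direction. The magnitude of the vector change Δp⃗ = p⃗₀ − p⃗' is found from the law of cosines:
|Δp⃗|² = p₀² + p'² − 2p₀p'cos θ
|Δp⃗|² = (8.2209e-24)² + (8.1978e-24)² − 2·8.2209e-24·8.1978e-24·cos(25°)
|Δp⃗| = 3.5537e-24 kg·m/s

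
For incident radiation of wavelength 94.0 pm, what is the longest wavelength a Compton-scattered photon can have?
98.8526 pm (at θ = 180°)

The Compton shift is Δλ = λ_C(1 − cos θ).

Since cos θ ranges from −1 to 1, the factor (1 − cos θ) ranges from 0 to 2; the maximum shift occurs at θ = 180° (backscattering):
Δλ_max = 2λ_C = 2 × 2.4263 pm = 4.8526 pm

Maximum scattered wavelength:
λ'_max = λ₀ + Δλ_max = 94.0 + 4.8526 = 98.8526 pm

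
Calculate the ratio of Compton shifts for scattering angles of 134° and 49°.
134° produces the larger shift by a factor of 4.927

Calculate both shifts using Δλ = λ_C(1 - cos θ):

For θ₁ = 49°:
Δλ₁ = 2.4263 × (1 - cos(49°))
Δλ₁ = 2.4263 × 0.3439
Δλ₁ = 0.8345 pm

For θ₂ = 134°:
Δλ₂ = 2.4263 × (1 - cos(134°))
Δλ₂ = 2.4263 × 1.6947
Δλ₂ = 4.1118 pm

The 134° angle produces the larger shift.
Ratio: 4.1118/0.8345 = 4.927

(Intermediate values are shown rounded; full precision is carried through to the final answer.)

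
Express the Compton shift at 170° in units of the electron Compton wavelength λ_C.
1.9848 λ_C

The Compton shift formula is:
Δλ = λ_C(1 - cos θ)

Dividing both sides by λ_C:
Δλ/λ_C = 1 - cos θ

For θ = 170°:
Δλ/λ_C = 1 - cos(170°)
Δλ/λ_C = 1 - -0.9848
Δλ/λ_C = 1.9848

This means the shift is 1.9848 × λ_C = 4.8158 pm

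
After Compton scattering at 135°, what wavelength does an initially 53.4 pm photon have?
57.5420 pm

Using the Compton formula: λ' = λ + λ_C(1 − cos θ)

For θ = 135°, cos θ = -√2/2 (exact) ≈ -0.7071, so:
1 − cos 135° = 1 − (-√2/2) ≈ 1.7071

Δλ = λ_C × 1.7071 = 2.4263 × 1.7071 = 4.1420 pm

λ' = 53.4 + 4.1420 = 57.5420 pm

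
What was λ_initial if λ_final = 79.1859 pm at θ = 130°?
75.2000 pm

From λ' = λ + Δλ, we have λ = λ' - Δλ

First calculate the Compton shift:
Δλ = λ_C(1 - cos θ)
Δλ = 2.4263 × (1 - cos(130°))
Δλ = 2.4263 × 1.6428
Δλ = 3.9859 pm

Initial wavelength:
λ = λ' - Δλ
λ = 79.1859 - 3.9859
λ = 75.2000 pm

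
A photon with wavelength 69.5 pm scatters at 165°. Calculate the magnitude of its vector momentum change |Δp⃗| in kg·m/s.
1.8298e-23 kg·m/s

Photon momentum magnitude is p = h/λ.

Initial momentum:
p₀ = h/λ = 6.6261e-34/6.9500e-11 = 9.5339e-24 kg·m/s

After scattering:
λ' = λ + Δλ = 69.5 + 4.7699 = 74.2699 pm
p' = h/λ' = 6.6261e-34/7.4270e-11 = 8.9216e-24 kg·m/s

Momentum is a vector; the scattered photon's direction makes angle θ = 165° with the incident direction. The magnitude of the vector change Δp⃗ = p⃗₀ − p⃗' is found from the law of cosines:
|Δp⃗|² = p₀² + p'² − 2p₀p'cos θ
|Δp⃗|² = (9.5339e-24)² + (8.9216e-24)² − 2·9.5339e-24·8.9216e-24·cos(165°)
|Δp⃗| = 1.8298e-23 kg·m/s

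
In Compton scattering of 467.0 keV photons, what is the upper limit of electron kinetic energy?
301.8535 keV

Maximum energy transfer occurs at θ = 180° (backscattering).

Initial photon: E₀ = 467.0 keV → λ₀ = 2.6549 pm

Maximum Compton shift (at 180°):
Δλ_max = 2λ_C = 2 × 2.4263 = 4.8526 pm

Final wavelength:
λ' = 2.6549 + 4.8526 = 7.5075 pm

Minimum photon energy (maximum energy to electron):
E'_min = hc/λ' = 165.1465 keV

Maximum electron kinetic energy:
K_max = E₀ - E'_min = 467.0000 - 165.1465 = 301.8535 keV

(Intermediate values are shown rounded; full precision is carried through to the final answer.)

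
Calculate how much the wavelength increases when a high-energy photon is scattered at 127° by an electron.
3.8865 pm

Using the Compton scattering formula:
Δλ = λ_C(1 - cos θ)

where λ_C = h/(m_e·c) ≈ 2.4263 pm is the Compton wavelength of an electron.

For θ = 127°:
cos(127°) = -0.6018
1 - cos(127°) = 1.6018

Δλ = 2.4263 × 1.6018
Δλ = 3.8865 pm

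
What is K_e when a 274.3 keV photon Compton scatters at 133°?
130.1503 keV

By energy conservation: K_e = E_initial - E_final

First find the scattered photon energy:
Initial wavelength: λ = hc/E = 4.5200 pm
Compton shift: Δλ = λ_C(1 - cos(133°)) = 4.0810 pm
Final wavelength: λ' = 4.5200 + 4.0810 = 8.6011 pm
Final photon energy: E' = hc/λ' = 144.1497 keV

Electron kinetic energy:
K_e = E - E' = 274.3000 - 144.1497 = 130.1503 keV

(Intermediate values are shown rounded; full precision is carried through to the final answer.)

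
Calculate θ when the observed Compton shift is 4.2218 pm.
137.73°

From the Compton formula Δλ = λ_C(1 - cos θ), we can solve for θ:

cos θ = 1 - Δλ/λ_C

Given:
- Δλ = 4.2218 pm
- λ_C = h/(m_e·c) ≈ 2.42631024 pm

cos θ = 1 - 4.2218/2.42631024
cos θ = 1 - 1.740008
cos θ = -0.740008

θ = arccos(-0.740008)
θ = 137.73°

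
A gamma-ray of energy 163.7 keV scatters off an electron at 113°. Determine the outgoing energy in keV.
113.2461 keV

First convert energy to wavelength:
λ = hc/E, with hc ≈ 1239.842 keV·pm (i.e. 1239.842 eV·nm)

For E = 163.7 keV = 163700 eV:
λ = 1239.842 keV·pm / 163.7 keV
λ = 7.5739 pm

Calculate the Compton shift:
Δλ = λ_C(1 - cos(113°)) = 2.4263 × 1.3907
Δλ = 3.3743 pm

Final wavelength:
λ' = 7.5739 + 3.3743 = 10.9482 pm

Final energy:
E' = hc/λ' = 1239.842 / 10.9482 = 113.2461 keV

(Intermediate values are shown rounded; full precision is carried through to the final answer.)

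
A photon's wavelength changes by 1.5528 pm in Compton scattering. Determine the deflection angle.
68.90°

From the Compton formula Δλ = λ_C(1 - cos θ), we can solve for θ:

cos θ = 1 - Δλ/λ_C

Given:
- Δλ = 1.5528 pm
- λ_C = h/(m_e·c) ≈ 2.42631024 pm

cos θ = 1 - 1.5528/2.42631024
cos θ = 1 - 0.639984
cos θ = 0.360016

θ = arccos(0.360016)
θ = 68.90°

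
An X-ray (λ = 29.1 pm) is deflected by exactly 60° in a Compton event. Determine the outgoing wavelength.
30.3132 pm

Using the Compton formula: λ' = λ + λ_C(1 − cos θ)

For θ = 60°, cos θ = 1/2 (exact) = 0.5000, so:
1 − cos 60° = 1 − (1/2) = 0.5000

Δλ = λ_C × 0.5000 = 2.4263 × 0.5000 = 1.2132 pm

λ' = 29.1 + 1.2132 = 30.3132 pm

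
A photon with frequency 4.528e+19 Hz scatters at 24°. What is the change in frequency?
1.391e+18 Hz (decrease)

Convert frequency to wavelength (c = 299792458 m/s):
λ₀ = c/f₀ = 299792458/4.528e+19 = 6.6208582e-12 m = 6.6209 pm

Calculate Compton shift:
Δλ = λ_C(1 - cos(24°)) = 0.2098 pm

Final wavelength:
λ' = λ₀ + Δλ = 6.6209 + 0.2098 = 6.8306 pm

Final frequency:
f' = c/λ' = 299792458/6.8306237e-12 = 4.3889471e+19 Hz

Frequency shift (decrease):
Δf = f₀ - f' = 4.528e+19 - 4.3889471e+19 = 1.391e+18 Hz

(Intermediate values are shown rounded; full precision is carried through to the final answer.)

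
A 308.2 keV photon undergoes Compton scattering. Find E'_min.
139.6931 keV (at θ = 180°)

The scattered photon has minimum energy when its wavelength is maximum, i.e., when the Compton shift Δλ = λ_C(1 − cos θ) is maximum. This occurs at θ = 180° (backscattering), giving Δλ_max = 2λ_C = 4.8526 pm.

Initial wavelength: λ₀ = hc/E₀ = 4.0228 pm
Maximum final wavelength: λ'_max = λ₀ + 2λ_C = 4.0228 + 4.8526 = 8.8755 pm
Minimum final energy: E'_min = hc/λ'_max = 139.6931 keV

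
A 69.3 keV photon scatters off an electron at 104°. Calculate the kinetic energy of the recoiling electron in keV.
9.9894 keV

By energy conservation: K_e = E_initial - E_final

First find the scattered photon energy:
Initial wavelength: λ = hc/E = 17.8909 pm
Compton shift: Δλ = λ_C(1 - cos(104°)) = 3.0133 pm
Final wavelength: λ' = 17.8909 + 3.0133 = 20.9042 pm
Final photon energy: E' = hc/λ' = 59.3106 keV

Electron kinetic energy:
K_e = E - E' = 69.3000 - 59.3106 = 9.9894 keV

(Intermediate values are shown rounded; full precision is carried through to the final answer.)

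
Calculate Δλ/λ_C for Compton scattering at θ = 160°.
1.9397 λ_C

The Compton shift formula is:
Δλ = λ_C(1 - cos θ)

Dividing both sides by λ_C:
Δλ/λ_C = 1 - cos θ

For θ = 160°:
Δλ/λ_C = 1 - cos(160°)
Δλ/λ_C = 1 - -0.9397
Δλ/λ_C = 1.9397

This means the shift is 1.9397 × λ_C = 4.7063 pm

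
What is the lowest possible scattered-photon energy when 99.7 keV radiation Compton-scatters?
71.7155 keV (at θ = 180°)

The scattered photon has minimum energy when its wavelength is maximum, i.e., when the Compton shift Δλ = λ_C(1 − cos θ) is maximum. This occurs at θ = 180° (backscattering), giving Δλ_max = 2λ_C = 4.8526 pm.

Initial wavelength: λ₀ = hc/E₀ = 12.4357 pm
Maximum final wavelength: λ'_max = λ₀ + 2λ_C = 12.4357 + 4.8526 = 17.2883 pm
Minimum final energy: E'_min = hc/λ'_max = 71.7155 keV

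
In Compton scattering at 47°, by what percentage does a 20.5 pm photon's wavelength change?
3.7638%

Calculate the Compton shift:
Δλ = λ_C(1 - cos(47°))
Δλ = 2.4263 × (1 - cos(47°))
Δλ = 2.4263 × 0.3180
Δλ = 0.7716 pm

Percentage change:
(Δλ/λ₀) × 100 = (0.7716/20.5) × 100
= 3.7638%

(Intermediate values are shown rounded; full precision is carried through to the final answer.)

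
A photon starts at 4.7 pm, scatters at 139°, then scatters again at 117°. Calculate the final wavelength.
12.4853 pm

Apply Compton shift twice:

First scattering at θ₁ = 139°:
Δλ₁ = λ_C(1 - cos(139°))
Δλ₁ = 2.4263 × 1.7547
Δλ₁ = 4.2575 pm

After first scattering:
λ₁ = 4.7 + 4.2575 = 8.9575 pm

Second scattering at θ₂ = 117°:
Δλ₂ = λ_C(1 - cos(117°))
Δλ₂ = 2.4263 × 1.4540
Δλ₂ = 3.5278 pm

Final wavelength:
λ₂ = 8.9575 + 3.5278 = 12.4853 pm

Total shift: Δλ_total = 4.2575 + 3.5278 = 7.7853 pm

(Intermediate values are shown rounded; full precision is carried through to the final answer.)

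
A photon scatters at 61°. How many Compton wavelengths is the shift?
0.5152 λ_C

The Compton shift formula is:
Δλ = λ_C(1 - cos θ)

Dividing both sides by λ_C:
Δλ/λ_C = 1 - cos θ

For θ = 61°:
Δλ/λ_C = 1 - cos(61°)
Δλ/λ_C = 1 - 0.4848
Δλ/λ_C = 0.5152

This means the shift is 0.5152 × λ_C = 1.2500 pm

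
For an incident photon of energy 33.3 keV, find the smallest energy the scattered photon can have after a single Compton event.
29.4603 keV (at θ = 180°)

The scattered photon has minimum energy when its wavelength is maximum, i.e., when the Compton shift Δλ = λ_C(1 − cos θ) is maximum. This occurs at θ = 180° (backscattering), giving Δλ_max = 2λ_C = 4.8526 pm.

Initial wavelength: λ₀ = hc/E₀ = 37.2325 pm
Maximum final wavelength: λ'_max = λ₀ + 2λ_C = 37.2325 + 4.8526 = 42.0851 pm
Minimum final energy: E'_min = hc/λ'_max = 29.4603 keV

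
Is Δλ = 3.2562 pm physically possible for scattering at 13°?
No, inconsistent

Calculate the expected shift for θ = 13°:

Δλ_expected = λ_C(1 - cos(13°))
Δλ_expected = 2.4263 × (1 - cos(13°))
Δλ_expected = 2.4263 × 0.0256
Δλ_expected = 0.0622 pm

Given shift: 3.2562 pm
Expected shift: 0.0622 pm
Difference: 3.1940 pm

The values do not match. The given shift corresponds to θ ≈ 110.0°, not 13°.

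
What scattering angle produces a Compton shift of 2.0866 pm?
81.95°

From the Compton formula Δλ = λ_C(1 - cos θ), we can solve for θ:

cos θ = 1 - Δλ/λ_C

Given:
- Δλ = 2.0866 pm
- λ_C = h/(m_e·c) ≈ 2.42631024 pm

cos θ = 1 - 2.0866/2.42631024
cos θ = 1 - 0.859989
cos θ = 0.140011

θ = arccos(0.140011)
θ = 81.95°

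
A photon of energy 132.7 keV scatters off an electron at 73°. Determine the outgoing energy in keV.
112.1002 keV

First convert energy to wavelength:
λ = hc/E, with hc ≈ 1239.842 keV·pm (i.e. 1239.842 eV·nm)

For E = 132.7 keV = 132700 eV:
λ = 1239.842 keV·pm / 132.7 keV
λ = 9.3432 pm

Calculate the Compton shift:
Δλ = λ_C(1 - cos(73°)) = 2.4263 × 0.7076
Δλ = 1.7169 pm

Final wavelength:
λ' = 9.3432 + 1.7169 = 11.0601 pm

Final energy:
E' = hc/λ' = 1239.842 / 11.0601 = 112.1002 keV

(Intermediate values are shown rounded; full precision is carried through to the final answer.)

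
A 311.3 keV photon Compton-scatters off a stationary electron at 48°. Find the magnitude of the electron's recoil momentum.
1.2658e-22 kg·m/s

The electron is initially at rest, so by conservation of momentum:
p⃗_e = p⃗₀ − p⃗'  (incident photon momentum minus scattered photon momentum)

Photon momentum magnitudes (p = h/λ = E/c):
λ₀ = hc/E₀ = 3.9828 pm → p₀ = h/λ₀ = 1.6637e-22 kg·m/s
Δλ = λ_C(1 − cos 48°) = 0.8028 pm
λ' = 4.7856 pm → p' = h/λ' = 1.3846e-22 kg·m/s

The scattered photon makes angle θ = 48° with the incident direction, so by the law of cosines:
|p⃗_e|² = p₀² + p'² − 2p₀p'cos θ
|p⃗_e|² = (1.6637e-22)² + (1.3846e-22)² − 2·1.6637e-22·1.3846e-22·cos(48°)
|p⃗_e| = 1.2658e-22 kg·m/s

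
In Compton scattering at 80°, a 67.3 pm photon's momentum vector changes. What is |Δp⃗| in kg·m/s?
1.2476e-23 kg·m/s

Photon momentum magnitude is p = h/λ.

Initial momentum:
p₀ = h/λ = 6.6261e-34/6.7300e-11 = 9.8456e-24 kg·m/s

After scattering:
λ' = λ + Δλ = 67.3 + 2.0050 = 69.3050 pm
p' = h/λ' = 6.6261e-34/6.9305e-11 = 9.5607e-24 kg·m/s

Momentum is a vector; the scattered photon's direction makes angle θ = 80° with the incident direction. The magnitude of the vector change Δp⃗ = p⃗₀ − p⃗' is found from the law of cosines:
|Δp⃗|² = p₀² + p'² − 2p₀p'cos θ
|Δp⃗|² = (9.8456e-24)² + (9.5607e-24)² − 2·9.8456e-24·9.5607e-24·cos(80°)
|Δp⃗| = 1.2476e-23 kg·m/s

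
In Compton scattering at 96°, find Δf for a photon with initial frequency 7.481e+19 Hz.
2.998e+19 Hz (decrease)

Convert frequency to wavelength (c = 299792458 m/s):
λ₀ = c/f₀ = 299792458/7.481e+19 = 4.0073848e-12 m = 4.0074 pm

Calculate Compton shift:
Δλ = λ_C(1 - cos(96°)) = 2.6799 pm

Final wavelength:
λ' = λ₀ + Δλ = 4.0074 + 2.6799 = 6.6873 pm

Final frequency:
f' = c/λ' = 299792458/6.6873135e-12 = 4.4830029e+19 Hz

Frequency shift (decrease):
Δf = f₀ - f' = 7.481e+19 - 4.4830029e+19 = 2.998e+19 Hz

(Intermediate values are shown rounded; full precision is carried through to the final answer.)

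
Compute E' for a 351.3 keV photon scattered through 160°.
150.5468 keV

First convert energy to wavelength:
λ = hc/E, with hc ≈ 1239.842 keV·pm (i.e. 1239.842 eV·nm)

For E = 351.3 keV = 351300 eV:
λ = 1239.842 keV·pm / 351.3 keV
λ = 3.5293 pm

Calculate the Compton shift:
Δλ = λ_C(1 - cos(160°)) = 2.4263 × 1.9397
Δλ = 4.7063 pm

Final wavelength:
λ' = 3.5293 + 4.7063 = 8.2356 pm

Final energy:
E' = hc/λ' = 1239.842 / 8.2356 = 150.5468 keV

(Intermediate values are shown rounded; full precision is carried through to the final answer.)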